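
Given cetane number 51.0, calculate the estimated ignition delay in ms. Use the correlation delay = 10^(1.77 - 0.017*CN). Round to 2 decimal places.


delay = 10^(1.77 - 0.017*CN)
Exponent = 1.77 - 0.017*51.0 = 0.9030
delay = 10^0.9030 = 8.00 ms


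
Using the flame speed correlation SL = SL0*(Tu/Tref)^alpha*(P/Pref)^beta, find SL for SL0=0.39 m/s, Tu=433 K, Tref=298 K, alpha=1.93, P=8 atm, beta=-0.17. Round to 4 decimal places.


SL = SL0 * (Tu/Tref)^alpha * (P/Pref)^beta
T ratio = 433/298 = 1.45302013
(T ratio)^alpha = 1.45302013^1.93 = 2.056763
(P/Pref)^beta = 8^(-0.17) = 0.702222
SL = 0.39 * 2.056763 * 0.702222 = 0.5633 m/s


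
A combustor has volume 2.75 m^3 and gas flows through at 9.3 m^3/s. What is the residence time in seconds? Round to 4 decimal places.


tau = V / Q_flow
tau = 2.75 / 9.3 = 0.2957 s


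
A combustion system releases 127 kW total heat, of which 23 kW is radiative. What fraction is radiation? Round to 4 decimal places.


f_rad = Q_rad / Q_total
f_rad = 23 / 127 = 0.1811


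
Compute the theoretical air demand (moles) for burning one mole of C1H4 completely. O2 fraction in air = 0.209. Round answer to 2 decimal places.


Balanced combustion: C1H4 + 2 O2 -> 1 CO2 + 2 H2O
O2 needed = C + H/4 = 1 + 4/4 = 2.00 moles
Air moles = O2 / 0.209 = 2.00 / 0.209 = 9.57 moles air


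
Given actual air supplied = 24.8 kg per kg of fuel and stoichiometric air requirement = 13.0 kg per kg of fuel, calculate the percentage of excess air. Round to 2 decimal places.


Excess air = actual - stoichiometric = 24.8 - 13.0 = 11.80 kg/kg fuel
Excess air % = (excess / stoich) * 100 = (11.80 / 13.0) * 100 = 90.77%


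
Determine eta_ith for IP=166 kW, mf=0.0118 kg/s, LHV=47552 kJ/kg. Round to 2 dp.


eta_ith = (IP / (mf * LHV)) * 100
Denominator = 0.0118 * 47552 = 561.1136 kW
eta_ith = (166 / 561.1136) * 100 = 29.58%


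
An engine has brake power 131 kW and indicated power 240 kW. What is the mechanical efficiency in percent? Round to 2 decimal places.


eta_mech = (BP / IP) * 100
Ratio = 131 / 240 = 0.5458
eta_mech = 0.5458 * 100 = 54.58%


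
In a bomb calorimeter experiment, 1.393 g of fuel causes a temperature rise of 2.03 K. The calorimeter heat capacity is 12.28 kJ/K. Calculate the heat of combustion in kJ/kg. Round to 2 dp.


Hc = C_cal * delta_T / m_fuel
Q_released = 12.28 * 2.03 = 24.9284 kJ
m_fuel = 1.393 g = 1.393/1000 kg = 0.001393 kg
Hc = 24.9284 / 0.001393 = 17895.48 kJ/kg


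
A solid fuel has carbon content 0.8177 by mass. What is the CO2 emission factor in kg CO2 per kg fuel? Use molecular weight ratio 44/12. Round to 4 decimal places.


EF = C_frac * (M_CO2 / M_C)
EF = 0.8177 * (44/12)
EF = 0.8177 * 3.666667 = 2.9982 kg_CO2/kg_fuel


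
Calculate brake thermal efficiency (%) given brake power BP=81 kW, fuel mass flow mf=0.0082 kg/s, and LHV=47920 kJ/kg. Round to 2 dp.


eta_BTE = (BP / (mf * LHV)) * 100
Denominator = 0.0082 * 47920 = 392.9440 kW
eta_BTE = (81 / 392.9440) * 100 = 20.61%


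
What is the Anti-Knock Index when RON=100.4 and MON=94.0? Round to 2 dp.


AKI = (RON + MON) / 2
AKI = (100.4 + 94.0) / 2
AKI = 194.4 / 2 = 97.20


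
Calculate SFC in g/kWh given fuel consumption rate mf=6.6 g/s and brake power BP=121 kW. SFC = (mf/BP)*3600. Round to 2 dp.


SFC = (mf / BP) * 3600
Rate = 6.6 / 121 = 0.054545 g/(s*kW)
SFC = 0.054545 * 3600 = 196.36 g/kWh


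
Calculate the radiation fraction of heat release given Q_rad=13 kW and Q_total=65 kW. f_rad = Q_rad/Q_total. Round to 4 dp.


f_rad = Q_rad / Q_total
f_rad = 13 / 65 = 0.2000


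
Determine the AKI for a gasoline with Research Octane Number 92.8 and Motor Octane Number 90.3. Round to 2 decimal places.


AKI = (RON + MON) / 2
AKI = (92.8 + 90.3) / 2
AKI = 183.1 / 2 = 91.55


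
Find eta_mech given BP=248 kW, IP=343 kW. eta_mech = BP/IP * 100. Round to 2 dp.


eta_mech = (BP / IP) * 100
Ratio = 248 / 343 = 0.7230
eta_mech = 0.7230 * 100 = 72.30%


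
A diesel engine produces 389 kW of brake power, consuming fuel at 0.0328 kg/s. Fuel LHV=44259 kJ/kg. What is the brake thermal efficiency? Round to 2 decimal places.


eta_BTE = (BP / (mf * LHV)) * 100
Denominator = 0.0328 * 44259 = 1451.6952 kW
eta_BTE = (389 / 1451.6952) * 100 = 26.80%


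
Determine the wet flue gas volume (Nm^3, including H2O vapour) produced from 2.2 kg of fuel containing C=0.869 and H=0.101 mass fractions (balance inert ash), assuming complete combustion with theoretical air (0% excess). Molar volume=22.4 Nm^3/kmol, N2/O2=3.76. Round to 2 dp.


Per kg fuel: CO2 = (C/12 kmol)*22.4 = (0.869/12)*22.4 = 1.62213 Nm^3
Per kg fuel: H2O = (H/2 kmol)*22.4 = (0.101/2)*22.4 = 1.13120 Nm^3
O2 needed per kg fuel = C/12 + H/4 = 0.869/12 + 0.101/4 = 0.09766667 kmol
Per kg fuel: N2 = O2*3.76*22.4 = 0.09766667*3.76*22.4 = 8.22588 Nm^3
Total per kg = 1.62213 + 1.13120 + 8.22588 = 10.97921 Nm^3
Total = 10.97921 * 2.2 = 24.15 Nm^3


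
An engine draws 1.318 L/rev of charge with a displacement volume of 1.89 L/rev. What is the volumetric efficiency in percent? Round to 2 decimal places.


eta_v = (V_actual / V_disp) * 100
Ratio = 1.318 / 1.89 = 0.6974
eta_v = 0.6974 * 100 = 69.74%


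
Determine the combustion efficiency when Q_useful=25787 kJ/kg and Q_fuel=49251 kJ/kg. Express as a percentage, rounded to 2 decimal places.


Efficiency = (Q_useful / Q_fuel) * 100
Efficiency = (25787 / 49251) * 100
Efficiency = 0.5236 * 100 = 52.36%


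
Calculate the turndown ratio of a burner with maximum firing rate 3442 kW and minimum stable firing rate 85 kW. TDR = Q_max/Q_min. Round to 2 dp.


TDR = Q_max / Q_min
TDR = 3442 / 85 = 40.49


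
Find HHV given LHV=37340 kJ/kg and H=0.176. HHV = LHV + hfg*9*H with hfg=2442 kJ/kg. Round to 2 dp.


HHV = LHV + hfg * 9 * H
Water addition = 2442 * 9 * 0.176 = 3868.128 kJ/kg
HHV = 37340 + 3868.128 = 41208.13 kJ/kg


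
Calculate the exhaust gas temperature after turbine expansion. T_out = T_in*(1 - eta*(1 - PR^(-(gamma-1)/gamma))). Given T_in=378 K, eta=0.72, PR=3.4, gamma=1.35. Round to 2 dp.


T_out = T_in * (1 - eta * (1 - PR^(-(gamma-1)/gamma)))
Exponent = -(1.35-1)/1.35 = -0.25925926
PR^exp = 3.4^(-0.25925926) = 0.72813041
Factor = 1 - 0.72*(1 - 0.72813041) = 0.80425390
T_out = 378 * 0.80425390 = 304.01 K


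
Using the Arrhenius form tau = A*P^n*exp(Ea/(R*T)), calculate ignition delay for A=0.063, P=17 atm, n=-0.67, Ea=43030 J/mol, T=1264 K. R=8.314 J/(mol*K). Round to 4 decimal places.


tau = A * P^n * exp(Ea/(R*T))
P^n = 17^(-0.67) = 0.14983015
Ea/(R*T) = 43030/(8.314*1264) = 4.094626
exp(Ea/(R*T)) = 60.016896
tau = 0.063 * 0.14983015 * 60.016896 = 0.5665 ms


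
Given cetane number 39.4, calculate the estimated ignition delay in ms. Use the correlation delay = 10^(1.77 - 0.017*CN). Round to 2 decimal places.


delay = 10^(1.77 - 0.017*CN)
Exponent = 1.77 - 0.017*39.4 = 1.1002
delay = 10^1.1002 = 12.60 ms


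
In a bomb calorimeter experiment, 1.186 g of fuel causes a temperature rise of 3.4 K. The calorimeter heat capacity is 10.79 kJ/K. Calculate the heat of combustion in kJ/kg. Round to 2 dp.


Hc = C_cal * delta_T / m_fuel
Q_released = 10.79 * 3.4 = 36.6860 kJ
m_fuel = 1.186 g = 1.186/1000 kg = 0.001186 kg
Hc = 36.6860 / 0.001186 = 30932.55 kJ/kg


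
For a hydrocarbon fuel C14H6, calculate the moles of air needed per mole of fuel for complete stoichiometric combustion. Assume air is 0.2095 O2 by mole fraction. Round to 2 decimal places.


Balanced combustion: C14H6 + 15.5 O2 -> 14 CO2 + 3 H2O
O2 needed = C + H/4 = 14 + 6/4 = 15.50 moles
Air moles = O2 / 0.2095 = 15.50 / 0.2095 = 73.99 moles air


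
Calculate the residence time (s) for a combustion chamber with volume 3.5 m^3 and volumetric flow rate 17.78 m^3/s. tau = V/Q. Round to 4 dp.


tau = V / Q_flow
tau = 3.5 / 17.78 = 0.1969 s


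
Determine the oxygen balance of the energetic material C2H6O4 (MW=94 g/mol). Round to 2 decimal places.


OB = -1600 * (2C + H/2 - O) / MW
Inner = 2*2 + 6/2 - 4 = 3.00
OB = -1600 * 3.00 / 94 = -51.06%


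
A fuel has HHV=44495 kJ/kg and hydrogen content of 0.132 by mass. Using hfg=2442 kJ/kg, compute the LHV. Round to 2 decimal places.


LHV = HHV - hfg * 9 * H
Water correction = 2442 * 9 * 0.132 = 2901.096 kJ/kg
LHV = 44495 - 2901.096 = 41593.90 kJ/kg


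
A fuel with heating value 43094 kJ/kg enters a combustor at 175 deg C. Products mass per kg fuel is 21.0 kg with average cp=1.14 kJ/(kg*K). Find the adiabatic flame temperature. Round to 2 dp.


T_ad = T_in + Hc / (m_p * cp)
Denominator = 21.0 * 1.14 = 23.9400
Temperature rise = 43094 / 23.9400 = 1800.08 K
T_ad = 175 + 1800.08 = 1975.08 deg C


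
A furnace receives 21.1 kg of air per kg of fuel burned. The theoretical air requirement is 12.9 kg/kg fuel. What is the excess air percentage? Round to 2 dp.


Excess air = actual - stoichiometric = 21.1 - 12.9 = 8.20 kg/kg fuel
Excess air % = (excess / stoich) * 100 = (8.20 / 12.9) * 100 = 63.57%


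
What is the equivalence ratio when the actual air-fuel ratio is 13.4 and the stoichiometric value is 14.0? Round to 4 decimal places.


phi = AFR_stoich / AFR_actual
phi = 14.0 / 13.4 = 1.0448


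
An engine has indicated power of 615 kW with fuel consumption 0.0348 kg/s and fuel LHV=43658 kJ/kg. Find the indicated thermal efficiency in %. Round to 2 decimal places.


eta_ith = (IP / (mf * LHV)) * 100
Denominator = 0.0348 * 43658 = 1519.2984 kW
eta_ith = (615 / 1519.2984) * 100 = 40.48%


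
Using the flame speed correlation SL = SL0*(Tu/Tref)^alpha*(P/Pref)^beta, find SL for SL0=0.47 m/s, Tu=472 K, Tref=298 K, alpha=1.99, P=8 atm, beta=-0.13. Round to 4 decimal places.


SL = SL0 * (Tu/Tref)^alpha * (P/Pref)^beta
T ratio = 472/298 = 1.58389262
(T ratio)^alpha = 1.58389262^1.99 = 2.497205
(P/Pref)^beta = 8^(-0.13) = 0.763130
SL = 0.47 * 2.497205 * 0.763130 = 0.8957 m/s


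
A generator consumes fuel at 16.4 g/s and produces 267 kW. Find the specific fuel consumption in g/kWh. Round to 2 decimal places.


SFC = (mf / BP) * 3600
Rate = 16.4 / 267 = 0.061423 g/(s*kW)
SFC = 0.061423 * 3600 = 221.12 g/kWh


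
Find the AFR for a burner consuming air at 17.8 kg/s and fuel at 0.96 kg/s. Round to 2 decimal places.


AFR = m_air / m_fuel
AFR = 17.8 / 0.96 = 18.54


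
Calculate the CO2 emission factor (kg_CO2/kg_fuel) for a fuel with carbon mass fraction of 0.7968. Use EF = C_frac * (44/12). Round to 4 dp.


EF = C_frac * (M_CO2 / M_C)
EF = 0.7968 * (44/12)
EF = 0.7968 * 3.666667 = 2.9216 kg_CO2/kg_fuel


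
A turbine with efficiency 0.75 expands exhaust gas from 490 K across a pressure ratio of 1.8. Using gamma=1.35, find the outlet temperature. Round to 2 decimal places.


T_out = T_in * (1 - eta * (1 - PR^(-(gamma-1)/gamma)))
Exponent = -(1.35-1)/1.35 = -0.25925926
PR^exp = 1.8^(-0.25925926) = 0.85865408
Factor = 1 - 0.75*(1 - 0.85865408) = 0.89399056
T_out = 490 * 0.89399056 = 438.06 K


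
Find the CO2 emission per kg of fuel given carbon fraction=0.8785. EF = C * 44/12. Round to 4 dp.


EF = C_frac * (M_CO2 / M_C)
EF = 0.8785 * (44/12)
EF = 0.8785 * 3.666667 = 3.2212 kg_CO2/kg_fuel


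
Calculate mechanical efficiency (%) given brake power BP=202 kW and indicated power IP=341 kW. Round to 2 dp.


eta_mech = (BP / IP) * 100
Ratio = 202 / 341 = 0.5924
eta_mech = 0.5924 * 100 = 59.24%


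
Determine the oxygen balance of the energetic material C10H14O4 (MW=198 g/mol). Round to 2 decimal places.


OB = -1600 * (2C + H/2 - O) / MW
Inner = 2*10 + 14/2 - 4 = 23.00
OB = -1600 * 23.00 / 198 = -185.86%


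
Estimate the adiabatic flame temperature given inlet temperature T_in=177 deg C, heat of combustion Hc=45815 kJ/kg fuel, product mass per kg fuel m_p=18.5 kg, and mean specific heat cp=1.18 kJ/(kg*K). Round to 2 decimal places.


T_ad = T_in + Hc / (m_p * cp)
Denominator = 18.5 * 1.18 = 21.8300
Temperature rise = 45815 / 21.8300 = 2098.72 K
T_ad = 177 + 2098.72 = 2275.72 deg C


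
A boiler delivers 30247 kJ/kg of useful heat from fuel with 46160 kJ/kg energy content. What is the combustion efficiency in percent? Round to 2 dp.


Efficiency = (Q_useful / Q_fuel) * 100
Efficiency = (30247 / 46160) * 100
Efficiency = 0.6553 * 100 = 65.53%


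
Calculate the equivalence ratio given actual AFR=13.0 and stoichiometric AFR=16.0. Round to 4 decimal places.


phi = AFR_stoich / AFR_actual
phi = 16.0 / 13.0 = 1.2308


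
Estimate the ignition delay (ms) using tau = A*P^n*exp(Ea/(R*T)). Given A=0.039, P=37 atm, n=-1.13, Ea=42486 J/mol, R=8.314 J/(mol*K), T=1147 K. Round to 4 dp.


tau = A * P^n * exp(Ea/(R*T))
P^n = 37^(-1.13) = 0.01690176
Ea/(R*T) = 42486/(8.314*1147) = 4.455253
exp(Ea/(R*T)) = 86.077957
tau = 0.039 * 0.01690176 * 86.077957 = 0.0567 ms


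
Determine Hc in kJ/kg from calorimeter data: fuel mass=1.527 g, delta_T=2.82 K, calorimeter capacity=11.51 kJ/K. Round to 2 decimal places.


Hc = C_cal * delta_T / m_fuel
Q_released = 11.51 * 2.82 = 32.4582 kJ
m_fuel = 1.527 g = 1.527/1000 kg = 0.001527 kg
Hc = 32.4582 / 0.001527 = 21256.19 kJ/kg


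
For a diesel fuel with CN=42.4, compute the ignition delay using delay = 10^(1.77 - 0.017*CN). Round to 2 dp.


delay = 10^(1.77 - 0.017*CN)
Exponent = 1.77 - 0.017*42.4 = 1.0492
delay = 10^1.0492 = 11.20 ms


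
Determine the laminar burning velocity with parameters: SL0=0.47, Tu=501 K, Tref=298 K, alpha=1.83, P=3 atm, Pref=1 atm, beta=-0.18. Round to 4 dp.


SL = SL0 * (Tu/Tref)^alpha * (P/Pref)^beta
T ratio = 501/298 = 1.68120805
(T ratio)^alpha = 1.68120805^1.83 = 2.587541
(P/Pref)^beta = 3^(-0.18) = 0.820575
SL = 0.47 * 2.587541 * 0.820575 = 0.9979 m/s


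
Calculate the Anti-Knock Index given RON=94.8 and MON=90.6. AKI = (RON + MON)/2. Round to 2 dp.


AKI = (RON + MON) / 2
AKI = (94.8 + 90.6) / 2
AKI = 185.4 / 2 = 92.70


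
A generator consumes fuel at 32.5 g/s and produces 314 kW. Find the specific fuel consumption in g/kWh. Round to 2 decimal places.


SFC = (mf / BP) * 3600
Rate = 32.5 / 314 = 0.103503 g/(s*kW)
SFC = 0.103503 * 3600 = 372.61 g/kWh


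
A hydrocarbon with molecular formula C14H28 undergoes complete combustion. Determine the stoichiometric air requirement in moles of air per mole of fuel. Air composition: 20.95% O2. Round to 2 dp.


Balanced combustion: C14H28 + 21 O2 -> 14 CO2 + 14 H2O
O2 needed = C + H/4 = 14 + 28/4 = 21.00 moles
Air moles = O2 / 0.2095 = 21.00 / 0.2095 = 100.24 moles air


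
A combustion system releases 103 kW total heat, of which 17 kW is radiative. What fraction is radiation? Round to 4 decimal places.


f_rad = Q_rad / Q_total
f_rad = 17 / 103 = 0.1650


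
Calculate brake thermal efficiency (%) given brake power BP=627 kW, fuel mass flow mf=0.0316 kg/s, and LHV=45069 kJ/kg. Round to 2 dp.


eta_BTE = (BP / (mf * LHV)) * 100
Denominator = 0.0316 * 45069 = 1424.1804 kW
eta_BTE = (627 / 1424.1804) * 100 = 44.03%


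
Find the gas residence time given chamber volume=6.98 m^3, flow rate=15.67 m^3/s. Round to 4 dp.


tau = V / Q_flow
tau = 6.98 / 15.67 = 0.4454 s


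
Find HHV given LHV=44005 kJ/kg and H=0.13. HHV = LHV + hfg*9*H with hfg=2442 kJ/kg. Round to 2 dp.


HHV = LHV + hfg * 9 * H
Water addition = 2442 * 9 * 0.13 = 2857.140 kJ/kg
HHV = 44005 + 2857.140 = 46862.14 kJ/kg


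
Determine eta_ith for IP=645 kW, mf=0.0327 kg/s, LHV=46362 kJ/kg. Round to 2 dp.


eta_ith = (IP / (mf * LHV)) * 100
Denominator = 0.0327 * 46362 = 1516.0374 kW
eta_ith = (645 / 1516.0374) * 100 = 42.55%


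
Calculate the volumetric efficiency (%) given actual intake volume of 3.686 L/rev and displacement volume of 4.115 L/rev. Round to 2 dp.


eta_v = (V_actual / V_disp) * 100
Ratio = 3.686 / 4.115 = 0.8957
eta_v = 0.8957 * 100 = 89.57%


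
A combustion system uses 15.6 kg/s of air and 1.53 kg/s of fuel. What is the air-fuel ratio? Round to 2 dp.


AFR = m_air / m_fuel
AFR = 15.6 / 1.53 = 10.20


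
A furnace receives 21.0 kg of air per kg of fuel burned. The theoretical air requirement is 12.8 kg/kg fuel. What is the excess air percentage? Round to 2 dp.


Excess air = actual - stoichiometric = 21.0 - 12.8 = 8.20 kg/kg fuel
Excess air % = (excess / stoich) * 100 = (8.20 / 12.8) * 100 = 64.06%


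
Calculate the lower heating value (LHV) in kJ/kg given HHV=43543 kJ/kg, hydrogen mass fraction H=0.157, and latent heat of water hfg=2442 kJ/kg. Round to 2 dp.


LHV = HHV - hfg * 9 * H
Water correction = 2442 * 9 * 0.157 = 3450.546 kJ/kg
LHV = 43543 - 3450.546 = 40092.45 kJ/kg


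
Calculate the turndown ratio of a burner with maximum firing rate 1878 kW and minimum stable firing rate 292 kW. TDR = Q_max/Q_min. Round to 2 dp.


TDR = Q_max / Q_min
TDR = 1878 / 292 = 6.43


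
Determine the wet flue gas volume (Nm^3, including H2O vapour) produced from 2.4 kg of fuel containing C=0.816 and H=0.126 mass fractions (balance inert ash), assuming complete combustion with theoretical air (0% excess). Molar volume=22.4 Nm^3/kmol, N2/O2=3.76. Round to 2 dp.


Per kg fuel: CO2 = (C/12 kmol)*22.4 = (0.816/12)*22.4 = 1.52320 Nm^3
Per kg fuel: H2O = (H/2 kmol)*22.4 = (0.126/2)*22.4 = 1.41120 Nm^3
O2 needed per kg fuel = C/12 + H/4 = 0.816/12 + 0.126/4 = 0.09950000 kmol
Per kg fuel: N2 = O2*3.76*22.4 = 0.09950000*3.76*22.4 = 8.38029 Nm^3
Total per kg = 1.52320 + 1.41120 + 8.38029 = 11.31469 Nm^3
Total = 11.31469 * 2.4 = 27.16 Nm^3


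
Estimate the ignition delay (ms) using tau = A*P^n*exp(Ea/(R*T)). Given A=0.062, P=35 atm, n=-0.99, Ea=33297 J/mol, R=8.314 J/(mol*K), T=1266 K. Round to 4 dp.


tau = A * P^n * exp(Ea/(R*T))
P^n = 35^(-0.99) = 0.02960552
Ea/(R*T) = 33297/(8.314*1266) = 3.163453
exp(Ea/(R*T)) = 23.652125
tau = 0.062 * 0.02960552 * 23.652125 = 0.0434 ms


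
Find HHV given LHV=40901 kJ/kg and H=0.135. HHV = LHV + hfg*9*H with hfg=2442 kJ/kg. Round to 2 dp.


HHV = LHV + hfg * 9 * H
Water addition = 2442 * 9 * 0.135 = 2967.030 kJ/kg
HHV = 40901 + 2967.030 = 43868.03 kJ/kg


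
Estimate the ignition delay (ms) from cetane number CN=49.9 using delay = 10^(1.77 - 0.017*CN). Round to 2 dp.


delay = 10^(1.77 - 0.017*CN)
Exponent = 1.77 - 0.017*49.9 = 0.9217
delay = 10^0.9217 = 8.35 ms


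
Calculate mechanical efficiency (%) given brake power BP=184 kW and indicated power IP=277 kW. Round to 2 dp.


eta_mech = (BP / IP) * 100
Ratio = 184 / 277 = 0.6643
eta_mech = 0.6643 * 100 = 66.43%


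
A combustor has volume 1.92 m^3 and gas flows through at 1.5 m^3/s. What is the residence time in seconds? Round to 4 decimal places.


tau = V / Q_flow
tau = 1.92 / 1.5 = 1.2800 s


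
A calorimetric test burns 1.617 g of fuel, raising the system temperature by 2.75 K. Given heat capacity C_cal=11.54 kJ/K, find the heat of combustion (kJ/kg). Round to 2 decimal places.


Hc = C_cal * delta_T / m_fuel
Q_released = 11.54 * 2.75 = 31.7350 kJ
m_fuel = 1.617 g = 1.617/1000 kg = 0.001617 kg
Hc = 31.7350 / 0.001617 = 19625.85 kJ/kg


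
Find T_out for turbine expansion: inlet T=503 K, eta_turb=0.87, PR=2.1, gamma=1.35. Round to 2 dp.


T_out = T_in * (1 - eta * (1 - PR^(-(gamma-1)/gamma)))
Exponent = -(1.35-1)/1.35 = -0.25925926
PR^exp = 2.1^(-0.25925926) = 0.82501466
Factor = 1 - 0.87*(1 - 0.82501466) = 0.84776275
T_out = 503 * 0.84776275 = 426.42 K


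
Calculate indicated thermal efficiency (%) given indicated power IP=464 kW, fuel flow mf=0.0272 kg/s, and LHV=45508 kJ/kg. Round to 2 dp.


eta_ith = (IP / (mf * LHV)) * 100
Denominator = 0.0272 * 45508 = 1237.8176 kW
eta_ith = (464 / 1237.8176) * 100 = 37.49%


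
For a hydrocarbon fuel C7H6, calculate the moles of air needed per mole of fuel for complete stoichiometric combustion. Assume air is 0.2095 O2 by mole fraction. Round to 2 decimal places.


Balanced combustion: C7H6 + 8.5 O2 -> 7 CO2 + 3 H2O
O2 needed = C + H/4 = 7 + 6/4 = 8.50 moles
Air moles = O2 / 0.2095 = 8.50 / 0.2095 = 40.57 moles air


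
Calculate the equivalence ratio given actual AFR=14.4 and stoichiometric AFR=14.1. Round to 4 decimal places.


phi = AFR_stoich / AFR_actual
phi = 14.1 / 14.4 = 0.9792


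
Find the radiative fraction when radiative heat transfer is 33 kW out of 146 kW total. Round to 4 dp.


f_rad = Q_rad / Q_total
f_rad = 33 / 146 = 0.2260


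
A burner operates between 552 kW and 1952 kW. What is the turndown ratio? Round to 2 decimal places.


TDR = Q_max / Q_min
TDR = 1952 / 552 = 3.54


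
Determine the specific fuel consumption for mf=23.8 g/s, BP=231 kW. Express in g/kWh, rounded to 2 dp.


SFC = (mf / BP) * 3600
Rate = 23.8 / 231 = 0.103030 g/(s*kW)
SFC = 0.103030 * 3600 = 370.91 g/kWh


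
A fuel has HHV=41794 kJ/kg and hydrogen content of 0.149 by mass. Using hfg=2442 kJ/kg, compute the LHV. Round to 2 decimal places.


LHV = HHV - hfg * 9 * H
Water correction = 2442 * 9 * 0.149 = 3274.722 kJ/kg
LHV = 41794 - 3274.722 = 38519.28 kJ/kg


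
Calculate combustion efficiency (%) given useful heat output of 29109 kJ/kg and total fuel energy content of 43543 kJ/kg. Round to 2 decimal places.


Efficiency = (Q_useful / Q_fuel) * 100
Efficiency = (29109 / 43543) * 100
Efficiency = 0.6685 * 100 = 66.85%


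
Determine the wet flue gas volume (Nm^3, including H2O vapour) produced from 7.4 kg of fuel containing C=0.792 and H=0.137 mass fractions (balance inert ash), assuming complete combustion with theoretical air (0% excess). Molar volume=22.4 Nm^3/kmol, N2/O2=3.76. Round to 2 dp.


Per kg fuel: CO2 = (C/12 kmol)*22.4 = (0.792/12)*22.4 = 1.47840 Nm^3
Per kg fuel: H2O = (H/2 kmol)*22.4 = (0.137/2)*22.4 = 1.53440 Nm^3
O2 needed per kg fuel = C/12 + H/4 = 0.792/12 + 0.137/4 = 0.10025000 kmol
Per kg fuel: N2 = O2*3.76*22.4 = 0.10025000*3.76*22.4 = 8.44346 Nm^3
Total per kg = 1.47840 + 1.53440 + 8.44346 = 11.45626 Nm^3
Total = 11.45626 * 7.4 = 84.78 Nm^3


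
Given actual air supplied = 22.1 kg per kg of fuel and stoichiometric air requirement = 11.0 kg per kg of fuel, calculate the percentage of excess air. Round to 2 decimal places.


Excess air = actual - stoichiometric = 22.1 - 11.0 = 11.10 kg/kg fuel
Excess air % = (excess / stoich) * 100 = (11.10 / 11.0) * 100 = 100.91%


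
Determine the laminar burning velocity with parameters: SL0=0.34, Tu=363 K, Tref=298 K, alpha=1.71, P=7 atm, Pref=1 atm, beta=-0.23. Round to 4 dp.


SL = SL0 * (Tu/Tref)^alpha * (P/Pref)^beta
T ratio = 363/298 = 1.21812081
(T ratio)^alpha = 1.21812081^1.71 = 1.401298
(P/Pref)^beta = 7^(-0.23) = 0.639186
SL = 0.34 * 1.401298 * 0.639186 = 0.3045 m/s


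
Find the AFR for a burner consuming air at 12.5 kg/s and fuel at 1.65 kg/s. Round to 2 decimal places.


AFR = m_air / m_fuel
AFR = 12.5 / 1.65 = 7.58


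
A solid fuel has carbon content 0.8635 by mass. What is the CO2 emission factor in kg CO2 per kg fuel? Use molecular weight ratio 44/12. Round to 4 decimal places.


EF = C_frac * (M_CO2 / M_C)
EF = 0.8635 * (44/12)
EF = 0.8635 * 3.666667 = 3.1662 kg_CO2/kg_fuel


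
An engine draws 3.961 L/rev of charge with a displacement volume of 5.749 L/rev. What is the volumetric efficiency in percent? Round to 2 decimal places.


eta_v = (V_actual / V_disp) * 100
Ratio = 3.961 / 5.749 = 0.6890
eta_v = 0.6890 * 100 = 68.90%


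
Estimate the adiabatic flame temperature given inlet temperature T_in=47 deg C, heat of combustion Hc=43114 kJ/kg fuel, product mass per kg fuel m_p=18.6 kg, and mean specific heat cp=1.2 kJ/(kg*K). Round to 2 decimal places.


T_ad = T_in + Hc / (m_p * cp)
Denominator = 18.6 * 1.2 = 22.3200
Temperature rise = 43114 / 22.3200 = 1931.63 K
T_ad = 47 + 1931.63 = 1978.63 deg C


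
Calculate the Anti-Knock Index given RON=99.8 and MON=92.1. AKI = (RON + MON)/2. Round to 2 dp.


AKI = (RON + MON) / 2
AKI = (99.8 + 92.1) / 2
AKI = 191.9 / 2 = 95.95


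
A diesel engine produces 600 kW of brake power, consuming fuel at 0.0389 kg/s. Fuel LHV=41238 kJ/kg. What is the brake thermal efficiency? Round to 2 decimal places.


eta_BTE = (BP / (mf * LHV)) * 100
Denominator = 0.0389 * 41238 = 1604.1582 kW
eta_BTE = (600 / 1604.1582) * 100 = 37.40%


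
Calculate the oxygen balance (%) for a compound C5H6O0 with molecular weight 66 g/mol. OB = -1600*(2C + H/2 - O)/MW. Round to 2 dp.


OB = -1600 * (2C + H/2 - O) / MW
Inner = 2*5 + 6/2 - 0 = 13.00
OB = -1600 * 13.00 / 66 = -315.15%


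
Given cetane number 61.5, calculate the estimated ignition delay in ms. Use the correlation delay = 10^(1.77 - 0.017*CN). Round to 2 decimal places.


delay = 10^(1.77 - 0.017*CN)
Exponent = 1.77 - 0.017*61.5 = 0.7245
delay = 10^0.7245 = 5.30 ms


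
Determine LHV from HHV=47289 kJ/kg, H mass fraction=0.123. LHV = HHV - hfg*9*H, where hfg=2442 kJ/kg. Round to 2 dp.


LHV = HHV - hfg * 9 * H
Water correction = 2442 * 9 * 0.123 = 2703.294 kJ/kg
LHV = 47289 - 2703.294 = 44585.71 kJ/kg


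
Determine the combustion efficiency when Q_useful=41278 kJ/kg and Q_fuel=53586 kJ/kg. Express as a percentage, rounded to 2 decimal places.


Efficiency = (Q_useful / Q_fuel) * 100
Efficiency = (41278 / 53586) * 100
Efficiency = 0.7703 * 100 = 77.03%


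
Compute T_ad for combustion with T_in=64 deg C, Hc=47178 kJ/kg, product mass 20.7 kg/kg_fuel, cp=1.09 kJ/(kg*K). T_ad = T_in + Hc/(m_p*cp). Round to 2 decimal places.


T_ad = T_in + Hc / (m_p * cp)
Denominator = 20.7 * 1.09 = 22.5630
Temperature rise = 47178 / 22.5630 = 2090.95 K
T_ad = 64 + 2090.95 = 2154.95 deg C


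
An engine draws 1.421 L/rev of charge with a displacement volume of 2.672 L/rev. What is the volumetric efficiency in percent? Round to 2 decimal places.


eta_v = (V_actual / V_disp) * 100
Ratio = 1.421 / 2.672 = 0.5318
eta_v = 0.5318 * 100 = 53.18%


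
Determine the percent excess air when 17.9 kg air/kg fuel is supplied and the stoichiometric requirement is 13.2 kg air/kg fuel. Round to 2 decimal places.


Excess air = actual - stoichiometric = 17.9 - 13.2 = 4.70 kg/kg fuel
Excess air % = (excess / stoich) * 100 = (4.70 / 13.2) * 100 = 35.61%


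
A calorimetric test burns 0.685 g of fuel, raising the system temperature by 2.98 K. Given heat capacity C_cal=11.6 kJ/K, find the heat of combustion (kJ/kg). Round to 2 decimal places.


Hc = C_cal * delta_T / m_fuel
Q_released = 11.6 * 2.98 = 34.5680 kJ
m_fuel = 0.685 g = 0.685/1000 kg = 0.000685 kg
Hc = 34.5680 / 0.000685 = 50464.23 kJ/kg


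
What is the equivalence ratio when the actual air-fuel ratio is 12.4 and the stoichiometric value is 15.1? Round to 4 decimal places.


phi = AFR_stoich / AFR_actual
phi = 15.1 / 12.4 = 1.2177


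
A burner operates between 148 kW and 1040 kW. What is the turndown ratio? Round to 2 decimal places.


TDR = Q_max / Q_min
TDR = 1040 / 148 = 7.03


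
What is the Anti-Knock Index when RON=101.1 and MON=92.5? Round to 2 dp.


AKI = (RON + MON) / 2
AKI = (101.1 + 92.5) / 2
AKI = 193.6 / 2 = 96.80


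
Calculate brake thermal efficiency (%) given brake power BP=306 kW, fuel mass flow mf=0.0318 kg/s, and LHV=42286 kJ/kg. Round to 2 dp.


eta_BTE = (BP / (mf * LHV)) * 100
Denominator = 0.0318 * 42286 = 1344.6948 kW
eta_BTE = (306 / 1344.6948) * 100 = 22.76%


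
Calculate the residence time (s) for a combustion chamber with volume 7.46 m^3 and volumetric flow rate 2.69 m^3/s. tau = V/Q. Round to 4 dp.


tau = V / Q_flow
tau = 7.46 / 2.69 = 2.7732 s


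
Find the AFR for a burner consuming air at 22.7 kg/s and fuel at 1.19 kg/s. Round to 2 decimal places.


AFR = m_air / m_fuel
AFR = 22.7 / 1.19 = 19.08


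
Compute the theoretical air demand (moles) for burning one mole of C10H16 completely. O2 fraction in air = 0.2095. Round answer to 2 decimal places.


Balanced combustion: C10H16 + 14 O2 -> 10 CO2 + 8 H2O
O2 needed = C + H/4 = 10 + 16/4 = 14.00 moles
Air moles = O2 / 0.2095 = 14.00 / 0.2095 = 66.83 moles air


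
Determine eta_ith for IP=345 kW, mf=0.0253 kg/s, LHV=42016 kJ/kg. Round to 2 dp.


eta_ith = (IP / (mf * LHV)) * 100
Denominator = 0.0253 * 42016 = 1063.0048 kW
eta_ith = (345 / 1063.0048) * 100 = 32.46%


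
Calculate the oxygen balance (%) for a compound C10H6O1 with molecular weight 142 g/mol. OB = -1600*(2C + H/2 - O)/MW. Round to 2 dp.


OB = -1600 * (2C + H/2 - O) / MW
Inner = 2*10 + 6/2 - 1 = 22.00
OB = -1600 * 22.00 / 142 = -247.89%


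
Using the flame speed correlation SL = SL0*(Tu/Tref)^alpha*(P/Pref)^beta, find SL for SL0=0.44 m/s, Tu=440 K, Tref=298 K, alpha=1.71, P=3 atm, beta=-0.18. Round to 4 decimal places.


SL = SL0 * (Tu/Tref)^alpha * (P/Pref)^beta
T ratio = 440/298 = 1.47651007
(T ratio)^alpha = 1.47651007^1.71 = 1.947127
(P/Pref)^beta = 3^(-0.18) = 0.820575
SL = 0.44 * 1.947127 * 0.820575 = 0.7030 m/s


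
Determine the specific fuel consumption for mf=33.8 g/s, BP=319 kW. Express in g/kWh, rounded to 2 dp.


SFC = (mf / BP) * 3600
Rate = 33.8 / 319 = 0.105956 g/(s*kW)
SFC = 0.105956 * 3600 = 381.44 g/kWh


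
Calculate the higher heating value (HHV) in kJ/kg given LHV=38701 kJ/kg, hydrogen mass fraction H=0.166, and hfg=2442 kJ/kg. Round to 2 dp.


HHV = LHV + hfg * 9 * H
Water addition = 2442 * 9 * 0.166 = 3648.348 kJ/kg
HHV = 38701 + 3648.348 = 42349.35 kJ/kg


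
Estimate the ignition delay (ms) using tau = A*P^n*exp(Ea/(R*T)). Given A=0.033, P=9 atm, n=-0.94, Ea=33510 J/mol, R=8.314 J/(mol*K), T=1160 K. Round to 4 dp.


tau = A * P^n * exp(Ea/(R*T))
P^n = 9^(-0.94) = 0.12676870
Ea/(R*T) = 33510/(8.314*1160) = 3.474613
exp(Ea/(R*T)) = 32.285326
tau = 0.033 * 0.12676870 * 32.285326 = 0.1351 ms


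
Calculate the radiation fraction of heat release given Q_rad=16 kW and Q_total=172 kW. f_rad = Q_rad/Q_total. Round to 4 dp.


f_rad = Q_rad / Q_total
f_rad = 16 / 172 = 0.0930


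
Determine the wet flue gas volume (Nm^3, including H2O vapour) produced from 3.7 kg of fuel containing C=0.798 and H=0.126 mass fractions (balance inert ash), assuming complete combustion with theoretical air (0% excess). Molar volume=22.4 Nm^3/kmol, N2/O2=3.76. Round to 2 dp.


Per kg fuel: CO2 = (C/12 kmol)*22.4 = (0.798/12)*22.4 = 1.48960 Nm^3
Per kg fuel: H2O = (H/2 kmol)*22.4 = (0.126/2)*22.4 = 1.41120 Nm^3
O2 needed per kg fuel = C/12 + H/4 = 0.798/12 + 0.126/4 = 0.09800000 kmol
Per kg fuel: N2 = O2*3.76*22.4 = 0.09800000*3.76*22.4 = 8.25395 Nm^3
Total per kg = 1.48960 + 1.41120 + 8.25395 = 11.15475 Nm^3
Total = 11.15475 * 3.7 = 41.27 Nm^3


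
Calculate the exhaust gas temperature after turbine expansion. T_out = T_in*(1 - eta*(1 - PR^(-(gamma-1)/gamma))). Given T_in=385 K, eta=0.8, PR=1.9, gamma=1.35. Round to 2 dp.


T_out = T_in * (1 - eta * (1 - PR^(-(gamma-1)/gamma)))
Exponent = -(1.35-1)/1.35 = -0.25925926
PR^exp = 1.9^(-0.25925926) = 0.84670193
Factor = 1 - 0.8*(1 - 0.84670193) = 0.87736154
T_out = 385 * 0.87736154 = 337.78 K


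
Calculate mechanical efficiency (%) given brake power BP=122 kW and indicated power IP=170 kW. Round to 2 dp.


eta_mech = (BP / IP) * 100
Ratio = 122 / 170 = 0.7176
eta_mech = 0.7176 * 100 = 71.76%


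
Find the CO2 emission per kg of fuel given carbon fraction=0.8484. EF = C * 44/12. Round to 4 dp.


EF = C_frac * (M_CO2 / M_C)
EF = 0.8484 * (44/12)
EF = 0.8484 * 3.666667 = 3.1108 kg_CO2/kg_fuel


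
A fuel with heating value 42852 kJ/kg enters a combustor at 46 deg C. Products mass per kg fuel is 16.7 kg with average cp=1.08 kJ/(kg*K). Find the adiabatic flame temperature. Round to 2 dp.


T_ad = T_in + Hc / (m_p * cp)
Denominator = 16.7 * 1.08 = 18.0360
Temperature rise = 42852 / 18.0360 = 2375.91 K
T_ad = 46 + 2375.91 = 2421.91 deg C


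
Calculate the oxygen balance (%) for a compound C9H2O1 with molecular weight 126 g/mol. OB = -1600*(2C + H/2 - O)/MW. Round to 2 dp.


OB = -1600 * (2C + H/2 - O) / MW
Inner = 2*9 + 2/2 - 1 = 18.00
OB = -1600 * 18.00 / 126 = -228.57%


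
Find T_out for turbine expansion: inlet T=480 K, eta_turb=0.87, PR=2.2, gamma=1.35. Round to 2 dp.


T_out = T_in * (1 - eta * (1 - PR^(-(gamma-1)/gamma)))
Exponent = -(1.35-1)/1.35 = -0.25925926
PR^exp = 2.2^(-0.25925926) = 0.81512413
Factor = 1 - 0.87*(1 - 0.81512413) = 0.83915799
T_out = 480 * 0.83915799 = 402.80 K


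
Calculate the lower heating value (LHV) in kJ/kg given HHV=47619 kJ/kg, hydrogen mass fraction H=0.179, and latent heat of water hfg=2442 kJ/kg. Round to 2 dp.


LHV = HHV - hfg * 9 * H
Water correction = 2442 * 9 * 0.179 = 3934.062 kJ/kg
LHV = 47619 - 3934.062 = 43684.94 kJ/kg


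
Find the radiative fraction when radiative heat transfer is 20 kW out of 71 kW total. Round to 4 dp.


f_rad = Q_rad / Q_total
f_rad = 20 / 71 = 0.2817


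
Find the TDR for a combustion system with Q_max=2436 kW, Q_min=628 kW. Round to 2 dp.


TDR = Q_max / Q_min
TDR = 2436 / 628 = 3.88


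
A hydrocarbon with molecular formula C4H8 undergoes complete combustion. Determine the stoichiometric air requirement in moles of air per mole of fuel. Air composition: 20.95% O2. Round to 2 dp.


Balanced combustion: C4H8 + 6 O2 -> 4 CO2 + 4 H2O
O2 needed = C + H/4 = 4 + 8/4 = 6.00 moles
Air moles = O2 / 0.2095 = 6.00 / 0.2095 = 28.64 moles air


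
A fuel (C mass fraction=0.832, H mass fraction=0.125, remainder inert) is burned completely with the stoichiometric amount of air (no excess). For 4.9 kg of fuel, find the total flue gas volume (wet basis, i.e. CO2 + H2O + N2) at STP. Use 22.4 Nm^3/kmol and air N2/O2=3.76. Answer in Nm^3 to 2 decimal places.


Per kg fuel: CO2 = (C/12 kmol)*22.4 = (0.832/12)*22.4 = 1.55307 Nm^3
Per kg fuel: H2O = (H/2 kmol)*22.4 = (0.125/2)*22.4 = 1.40000 Nm^3
O2 needed per kg fuel = C/12 + H/4 = 0.832/12 + 0.125/4 = 0.10058333 kmol
Per kg fuel: N2 = O2*3.76*22.4 = 0.10058333*3.76*22.4 = 8.47153 Nm^3
Total per kg = 1.55307 + 1.40000 + 8.47153 = 11.42460 Nm^3
Total = 11.42460 * 4.9 = 55.98 Nm^3


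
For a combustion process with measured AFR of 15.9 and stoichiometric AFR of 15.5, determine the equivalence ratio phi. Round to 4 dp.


phi = AFR_stoich / AFR_actual
phi = 15.5 / 15.9 = 0.9748


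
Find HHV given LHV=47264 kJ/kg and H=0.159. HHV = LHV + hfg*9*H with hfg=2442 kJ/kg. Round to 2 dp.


HHV = LHV + hfg * 9 * H
Water addition = 2442 * 9 * 0.159 = 3494.502 kJ/kg
HHV = 47264 + 3494.502 = 50758.50 kJ/kg


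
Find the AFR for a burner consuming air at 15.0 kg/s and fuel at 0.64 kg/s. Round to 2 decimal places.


AFR = m_air / m_fuel
AFR = 15.0 / 0.64 = 23.44


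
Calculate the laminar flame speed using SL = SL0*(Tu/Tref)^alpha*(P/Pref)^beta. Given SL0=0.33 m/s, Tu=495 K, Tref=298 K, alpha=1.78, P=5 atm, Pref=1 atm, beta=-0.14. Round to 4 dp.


SL = SL0 * (Tu/Tref)^alpha * (P/Pref)^beta
T ratio = 495/298 = 1.66107383
(T ratio)^alpha = 1.66107383^1.78 = 2.467700
(P/Pref)^beta = 5^(-0.14) = 0.798260
SL = 0.33 * 2.467700 * 0.798260 = 0.6501 m/s


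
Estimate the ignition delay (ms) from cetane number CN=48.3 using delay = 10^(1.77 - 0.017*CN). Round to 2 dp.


delay = 10^(1.77 - 0.017*CN)
Exponent = 1.77 - 0.017*48.3 = 0.9489
delay = 10^0.9489 = 8.89 ms


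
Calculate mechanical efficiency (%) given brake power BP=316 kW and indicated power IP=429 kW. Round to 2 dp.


eta_mech = (BP / IP) * 100
Ratio = 316 / 429 = 0.7366
eta_mech = 0.7366 * 100 = 73.66%


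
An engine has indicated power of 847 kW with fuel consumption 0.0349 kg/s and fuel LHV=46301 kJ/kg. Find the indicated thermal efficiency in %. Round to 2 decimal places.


eta_ith = (IP / (mf * LHV)) * 100
Denominator = 0.0349 * 46301 = 1615.9049 kW
eta_ith = (847 / 1615.9049) * 100 = 52.42%


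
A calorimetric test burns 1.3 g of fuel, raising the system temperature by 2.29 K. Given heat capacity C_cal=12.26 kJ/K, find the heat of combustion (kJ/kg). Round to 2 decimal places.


Hc = C_cal * delta_T / m_fuel
Q_released = 12.26 * 2.29 = 28.0754 kJ
m_fuel = 1.3 g = 1.3/1000 kg = 0.001300 kg
Hc = 28.0754 / 0.001300 = 21596.46 kJ/kg


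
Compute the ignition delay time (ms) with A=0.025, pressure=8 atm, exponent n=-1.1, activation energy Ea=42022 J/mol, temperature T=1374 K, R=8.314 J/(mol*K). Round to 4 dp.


tau = A * P^n * exp(Ea/(R*T))
P^n = 8^(-1.1) = 0.10153155
Ea/(R*T) = 42022/(8.314*1374) = 3.678578
exp(Ea/(R*T)) = 39.590056
tau = 0.025 * 0.10153155 * 39.590056 = 0.1005 ms


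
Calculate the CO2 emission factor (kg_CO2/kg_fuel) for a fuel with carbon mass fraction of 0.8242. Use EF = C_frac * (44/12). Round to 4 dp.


EF = C_frac * (M_CO2 / M_C)
EF = 0.8242 * (44/12)
EF = 0.8242 * 3.666667 = 3.0221 kg_CO2/kg_fuel


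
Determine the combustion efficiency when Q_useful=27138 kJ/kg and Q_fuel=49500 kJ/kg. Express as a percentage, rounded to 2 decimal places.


Efficiency = (Q_useful / Q_fuel) * 100
Efficiency = (27138 / 49500) * 100
Efficiency = 0.5482 * 100 = 54.82%


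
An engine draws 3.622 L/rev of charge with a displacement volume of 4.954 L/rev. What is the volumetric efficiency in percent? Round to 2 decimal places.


eta_v = (V_actual / V_disp) * 100
Ratio = 3.622 / 4.954 = 0.7311
eta_v = 0.7311 * 100 = 73.11%


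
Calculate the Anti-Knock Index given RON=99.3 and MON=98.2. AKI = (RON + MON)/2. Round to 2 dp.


AKI = (RON + MON) / 2
AKI = (99.3 + 98.2) / 2
AKI = 197.5 / 2 = 98.75


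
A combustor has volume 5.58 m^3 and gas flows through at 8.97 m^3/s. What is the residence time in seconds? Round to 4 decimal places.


tau = V / Q_flow
tau = 5.58 / 8.97 = 0.6221 s


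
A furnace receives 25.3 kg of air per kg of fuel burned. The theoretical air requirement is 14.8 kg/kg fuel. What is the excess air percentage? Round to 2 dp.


Excess air = actual - stoichiometric = 25.3 - 14.8 = 10.50 kg/kg fuel
Excess air % = (excess / stoich) * 100 = (10.50 / 14.8) * 100 = 70.95%


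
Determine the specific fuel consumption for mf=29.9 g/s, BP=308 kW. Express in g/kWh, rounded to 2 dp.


SFC = (mf / BP) * 3600
Rate = 29.9 / 308 = 0.097078 g/(s*kW)
SFC = 0.097078 * 3600 = 349.48 g/kWh


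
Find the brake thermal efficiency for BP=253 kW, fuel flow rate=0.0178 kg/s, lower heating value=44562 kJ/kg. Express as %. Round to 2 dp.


eta_BTE = (BP / (mf * LHV)) * 100
Denominator = 0.0178 * 44562 = 793.2036 kW
eta_BTE = (253 / 793.2036) * 100 = 31.90%


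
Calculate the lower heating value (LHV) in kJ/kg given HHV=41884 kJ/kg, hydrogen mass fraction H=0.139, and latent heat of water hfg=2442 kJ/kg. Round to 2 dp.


LHV = HHV - hfg * 9 * H
Water correction = 2442 * 9 * 0.139 = 3054.942 kJ/kg
LHV = 41884 - 3054.942 = 38829.06 kJ/kg


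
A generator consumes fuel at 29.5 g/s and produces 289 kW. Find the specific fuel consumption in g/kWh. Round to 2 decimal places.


SFC = (mf / BP) * 3600
Rate = 29.5 / 289 = 0.102076 g/(s*kW)
SFC = 0.102076 * 3600 = 367.47 g/kWh


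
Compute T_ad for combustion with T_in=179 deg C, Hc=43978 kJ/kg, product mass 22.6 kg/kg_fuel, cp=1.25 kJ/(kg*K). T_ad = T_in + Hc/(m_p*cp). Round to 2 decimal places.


T_ad = T_in + Hc / (m_p * cp)
Denominator = 22.6 * 1.25 = 28.2500
Temperature rise = 43978 / 28.2500 = 1556.74 K
T_ad = 179 + 1556.74 = 1735.74 deg C


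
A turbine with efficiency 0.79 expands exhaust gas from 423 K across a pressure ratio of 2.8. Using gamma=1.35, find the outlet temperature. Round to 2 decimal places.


T_out = T_in * (1 - eta * (1 - PR^(-(gamma-1)/gamma)))
Exponent = -(1.35-1)/1.35 = -0.25925926
PR^exp = 2.8^(-0.25925926) = 0.76572026
Factor = 1 - 0.79*(1 - 0.76572026) = 0.81491901
T_out = 423 * 0.81491901 = 344.71 K


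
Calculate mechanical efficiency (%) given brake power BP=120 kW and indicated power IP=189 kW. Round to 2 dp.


eta_mech = (BP / IP) * 100
Ratio = 120 / 189 = 0.6349
eta_mech = 0.6349 * 100 = 63.49%


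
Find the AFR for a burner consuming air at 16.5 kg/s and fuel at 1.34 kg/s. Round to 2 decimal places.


AFR = m_air / m_fuel
AFR = 16.5 / 1.34 = 12.31


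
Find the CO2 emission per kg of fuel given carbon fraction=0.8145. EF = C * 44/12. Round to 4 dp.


EF = C_frac * (M_CO2 / M_C)
EF = 0.8145 * (44/12)
EF = 0.8145 * 3.666667 = 2.9865 kg_CO2/kg_fuel
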